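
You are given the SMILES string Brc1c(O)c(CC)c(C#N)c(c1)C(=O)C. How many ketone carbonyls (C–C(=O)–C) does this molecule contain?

1

The ketone motif appears at heavy-atom position 13 in the SMILES.
Other groups present: 1 hydroxyl, 1 nitrile.
Ketone count: 1.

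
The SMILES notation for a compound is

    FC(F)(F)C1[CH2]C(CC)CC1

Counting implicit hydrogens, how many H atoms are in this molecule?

Walk through each heavy atom and fill implicit hydrogens from standard valence (C 4, N 3, O 2, S 2, halogen 1):
  atom 1: F (halogen, monovalent) → 0 H
  atom 2: C, bond orders sum to 4 (valence 4) → 0 H
  atom 3: F (halogen, monovalent) → 0 H
  atom 4: F (halogen, monovalent) → 0 H
  atom 5: C, bond orders sum to 3 (valence 4) → 1 H
  atom 6: C with explicit H count 2
  atom 7: C, bond orders sum to 3 (valence 4) → 1 H
  atom 8: C, bond orders sum to 2 (valence 4) → 2 H
  atom 9: C, bond orders sum to 1 (valence 4) → 3 H
  atom 10: C, bond orders sum to 2 (valence 4) → 2 H
  atom 11: C, bond orders sum to 2 (valence 4) → 2 H
Total hydrogens: 13.

13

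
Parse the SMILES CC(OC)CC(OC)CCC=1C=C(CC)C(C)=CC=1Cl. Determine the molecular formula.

C17H27ClO2

Walk through each heavy atom and fill implicit hydrogens from standard valence (C 4, N 3, O 2, S 2, halogen 1):
  atom 1: C, bond orders sum to 1 (valence 4) → 3 H
  atom 2: C, bond orders sum to 3 (valence 4) → 1 H
  atom 3: O, bond orders sum to 2 (valence 2) → 0 H
  atom 4: C, bond orders sum to 1 (valence 4) → 3 H
  atom 5: C, bond orders sum to 2 (valence 4) → 2 H
  atom 6: C, bond orders sum to 3 (valence 4) → 1 H
  atom 7: O, bond orders sum to 2 (valence 2) → 0 H
  atom 8: C, bond orders sum to 1 (valence 4) → 3 H
  atom 9: C, bond orders sum to 2 (valence 4) → 2 H
  atom 10: C, bond orders sum to 2 (valence 4) → 2 H
  atom 11: C, bond orders sum to 4 (valence 4) → 0 H
  atom 12: C, bond orders sum to 3 (valence 4) → 1 H
  atom 13: C, bond orders sum to 4 (valence 4) → 0 H
  atom 14: C, bond orders sum to 2 (valence 4) → 2 H
  atom 15: C, bond orders sum to 1 (valence 4) → 3 H
  atom 16: C, bond orders sum to 4 (valence 4) → 0 H
  atom 17: C, bond orders sum to 1 (valence 4) → 3 H
  atom 18: C, bond orders sum to 3 (valence 4) → 1 H
  atom 19: C, bond orders sum to 4 (valence 4) → 0 H
  atom 20: Cl (halogen, monovalent) → 0 H
Totals → C:17, H:27, Cl:1, O:2.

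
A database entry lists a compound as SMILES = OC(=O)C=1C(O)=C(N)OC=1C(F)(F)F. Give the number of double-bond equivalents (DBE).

4

Molecular formula: C6H4F3NO4.
DoU = (2C + 2 + N − H − X) / 2, where X is the halogen count and O/S are ignored.
    = (2·6 + 2 + 1 − 4 − 3) / 2 = 8 / 2 = 4.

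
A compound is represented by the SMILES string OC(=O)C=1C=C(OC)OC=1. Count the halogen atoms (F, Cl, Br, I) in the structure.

0

Scan the SMILES for the halogen motif — none present.
Groups that are present: 1 carboxylic acid, 1 ether.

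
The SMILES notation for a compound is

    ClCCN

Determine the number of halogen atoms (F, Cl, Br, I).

1

Halogen atoms appear at heavy-atom position 1 (1×Cl).
Other groups present: 1 primary amine.
Halogen count: 1.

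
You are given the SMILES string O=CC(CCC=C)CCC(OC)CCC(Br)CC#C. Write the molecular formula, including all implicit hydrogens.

Walk through each heavy atom and fill implicit hydrogens from standard valence (C 4, N 3, O 2, S 2, halogen 1):
  atom 1: O, bond orders sum to 2 (valence 2) → 0 H
  atom 2: C, bond orders sum to 3 (valence 4) → 1 H
  atom 3: C, bond orders sum to 3 (valence 4) → 1 H
  atom 4: C, bond orders sum to 2 (valence 4) → 2 H
  atom 5: C, bond orders sum to 2 (valence 4) → 2 H
  atom 6: C, bond orders sum to 3 (valence 4) → 1 H
  atom 7: C, bond orders sum to 2 (valence 4) → 2 H
  atom 8: C, bond orders sum to 2 (valence 4) → 2 H
  atom 9: C, bond orders sum to 2 (valence 4) → 2 H
  atom 10: C, bond orders sum to 3 (valence 4) → 1 H
  atom 11: O, bond orders sum to 2 (valence 2) → 0 H
  atom 12: C, bond orders sum to 1 (valence 4) → 3 H
  atom 13: C, bond orders sum to 2 (valence 4) → 2 H
  atom 14: C, bond orders sum to 2 (valence 4) → 2 H
  atom 15: C, bond orders sum to 3 (valence 4) → 1 H
  atom 16: Br (halogen, monovalent) → 0 H
  atom 17: C, bond orders sum to 2 (valence 4) → 2 H
  atom 18: C, bond orders sum to 4 (valence 4) → 0 H
  atom 19: C, bond orders sum to 3 (valence 4) → 1 H
Totals → C:16, H:25, Br:1, O:2.
In Hill order: C16H25BrO2.

C16H25BrO2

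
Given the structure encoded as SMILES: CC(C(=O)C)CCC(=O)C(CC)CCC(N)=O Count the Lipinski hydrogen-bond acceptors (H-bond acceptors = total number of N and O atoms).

N atoms: 1; O atoms: 3.
Lipinski HBA = 1 + 3 = 4.

4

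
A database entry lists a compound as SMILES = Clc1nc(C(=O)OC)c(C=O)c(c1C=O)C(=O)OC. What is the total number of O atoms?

Scan the SMILES for O atoms (remember two-letter symbols like Cl and Br are single atoms).
Oxygen count: 6.

6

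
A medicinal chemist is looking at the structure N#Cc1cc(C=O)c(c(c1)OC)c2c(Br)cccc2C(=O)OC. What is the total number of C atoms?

17

Count every carbon token in the SMILES (each C, including those in ring-closure positions and inside branches).
Carbon count: 17.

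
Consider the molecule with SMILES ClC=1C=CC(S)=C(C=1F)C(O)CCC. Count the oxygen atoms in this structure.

Scan the SMILES for O atoms (remember two-letter symbols like Cl and Br are single atoms).
Oxygen count: 1.

1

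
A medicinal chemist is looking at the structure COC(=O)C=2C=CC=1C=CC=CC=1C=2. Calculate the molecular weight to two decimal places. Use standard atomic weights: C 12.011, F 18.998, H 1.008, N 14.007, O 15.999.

186.21 g/mol

First, the molecular formula is C12H10O2 (counting implicit H from valence).
  C: 12 × 12.011 = 144.132
  H: 10 × 1.008 = 10.080
  O: 2 × 15.999 = 31.998
Sum: 12×12.011 + 10×1.008 + 2×15.999 = 186.210 → 186.21 g/mol.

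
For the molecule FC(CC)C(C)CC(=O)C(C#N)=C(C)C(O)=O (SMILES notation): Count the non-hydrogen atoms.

Every atom symbol written in the SMILES (organic subset) is one heavy atom; implicit H are not written.
Heavy atoms by element → C:12, F:1, N:1, O:3.
Total: 17.

17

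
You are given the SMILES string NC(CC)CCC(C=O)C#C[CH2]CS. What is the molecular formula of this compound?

C11H19NOS

Walk through each heavy atom and fill implicit hydrogens from standard valence (C 4, N 3, O 2, S 2, halogen 1):
  atom 1: N, bond orders sum to 1 (valence 3) → 2 H
  atom 2: C, bond orders sum to 3 (valence 4) → 1 H
  atom 3: C, bond orders sum to 2 (valence 4) → 2 H
  atom 4: C, bond orders sum to 1 (valence 4) → 3 H
  atom 5: C, bond orders sum to 2 (valence 4) → 2 H
  atom 6: C, bond orders sum to 2 (valence 4) → 2 H
  atom 7: C, bond orders sum to 3 (valence 4) → 1 H
  atom 8: C, bond orders sum to 3 (valence 4) → 1 H
  atom 9: O, bond orders sum to 2 (valence 2) → 0 H
  atom 10: C, bond orders sum to 4 (valence 4) → 0 H
  atom 11: C, bond orders sum to 4 (valence 4) → 0 H
  atom 12: C with explicit H count 2
  atom 13: C, bond orders sum to 2 (valence 4) → 2 H
  atom 14: S, bond orders sum to 1 (valence 2) → 1 H
Totals → C:11, H:19, N:1, O:1, S:1.
In Hill order: C11H19NOS.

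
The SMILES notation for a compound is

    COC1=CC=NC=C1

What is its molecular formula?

C6H7NO

Walk through each heavy atom and fill implicit hydrogens from standard valence (C 4, N 3, O 2, S 2, halogen 1):
  atom 1: C, bond orders sum to 1 (valence 4) → 3 H
  atom 2: O, bond orders sum to 2 (valence 2) → 0 H
  atom 3: C, bond orders sum to 4 (valence 4) → 0 H
  atom 4: C, bond orders sum to 3 (valence 4) → 1 H
  atom 5: C, bond orders sum to 3 (valence 4) → 1 H
  atom 6: N, bond orders sum to 3 (valence 3) → 0 H
  atom 7: C, bond orders sum to 3 (valence 4) → 1 H
  atom 8: C, bond orders sum to 3 (valence 4) → 1 H
Totals → C:6, H:7, N:1, O:1.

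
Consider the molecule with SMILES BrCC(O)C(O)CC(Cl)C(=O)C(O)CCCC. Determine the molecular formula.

Walk through each heavy atom and fill implicit hydrogens from standard valence (C 4, N 3, O 2, S 2, halogen 1):
  atom 1: Br (halogen, monovalent) → 0 H
  atom 2: C, bond orders sum to 2 (valence 4) → 2 H
  atom 3: C, bond orders sum to 3 (valence 4) → 1 H
  atom 4: O, bond orders sum to 1 (valence 2) → 1 H
  atom 5: C, bond orders sum to 3 (valence 4) → 1 H
  atom 6: O, bond orders sum to 1 (valence 2) → 1 H
  atom 7: C, bond orders sum to 2 (valence 4) → 2 H
  atom 8: C, bond orders sum to 3 (valence 4) → 1 H
  atom 9: Cl (halogen, monovalent) → 0 H
  atom 10: C, bond orders sum to 4 (valence 4) → 0 H
  atom 11: O, bond orders sum to 2 (valence 2) → 0 H
  atom 12: C, bond orders sum to 3 (valence 4) → 1 H
  atom 13: O, bond orders sum to 1 (valence 2) → 1 H
  atom 14: C, bond orders sum to 2 (valence 4) → 2 H
  atom 15: C, bond orders sum to 2 (valence 4) → 2 H
  atom 16: C, bond orders sum to 2 (valence 4) → 2 H
  atom 17: C, bond orders sum to 1 (valence 4) → 3 H
Totals → C:11, H:20, Br:1, Cl:1, O:4.

C11H20BrClO4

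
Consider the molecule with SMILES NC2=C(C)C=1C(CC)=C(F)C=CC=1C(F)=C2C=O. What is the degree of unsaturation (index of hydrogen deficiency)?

8

Degree of unsaturation = (number of rings) + (number of π bonds).
Ring closures in the SMILES: 2.
π bonds: 6 double bonds (each 1 DoU) → 6 DoU from unsaturation.
Total DoU = 2 + 6 = 8.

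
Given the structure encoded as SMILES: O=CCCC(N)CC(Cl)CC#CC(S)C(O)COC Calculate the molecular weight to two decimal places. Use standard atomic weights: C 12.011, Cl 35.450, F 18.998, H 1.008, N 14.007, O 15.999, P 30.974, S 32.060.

307.83 g/mol

First, the molecular formula is C13H22ClNO3S (counting implicit H from valence).
  C: 13 × 12.011 = 156.143
  Cl: 1 × 35.450 = 35.450
  H: 22 × 1.008 = 22.176
  N: 1 × 14.007 = 14.007
  O: 3 × 15.999 = 47.997
  S: 1 × 32.060 = 32.060
Sum: 13×12.011 + 1×35.450 + 22×1.008 + 1×14.007 + 3×15.999 + 1×32.060 = 307.833 → 307.83 g/mol.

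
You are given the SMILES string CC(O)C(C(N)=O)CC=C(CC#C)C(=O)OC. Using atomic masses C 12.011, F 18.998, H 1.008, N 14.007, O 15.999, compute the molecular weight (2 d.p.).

First, the molecular formula is C12H17NO4 (counting implicit H from valence).
  C: 12 × 12.011 = 144.132
  H: 17 × 1.008 = 17.136
  N: 1 × 14.007 = 14.007
  O: 4 × 15.999 = 63.996
Sum: 12×12.011 + 17×1.008 + 1×14.007 + 4×15.999 = 239.271 → 239.27 g/mol.

239.27 g/mol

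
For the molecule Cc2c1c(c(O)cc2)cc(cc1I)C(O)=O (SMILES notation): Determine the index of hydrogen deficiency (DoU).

8

Molecular formula: C12H9IO3.
DoU = (2C + 2 + N − H − X) / 2, where X is the halogen count and O/S are ignored.
    = (2·12 + 2 + 0 − 9 − 1) / 2 = 16 / 2 = 8.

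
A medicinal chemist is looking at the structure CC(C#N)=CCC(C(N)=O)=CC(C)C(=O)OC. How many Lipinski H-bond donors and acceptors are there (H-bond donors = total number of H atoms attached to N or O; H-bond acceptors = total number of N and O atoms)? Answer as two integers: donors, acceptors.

Donors: find every N or O and count the H atoms it carries.
  atom 4 (N): bond orders sum to 3 → 0 H
  atom 9 (N): bond orders sum to 1 → 2 H
  atom 10 (O): bond orders sum to 2 → 0 H
  atom 15 (O): bond orders sum to 2 → 0 H
  atom 16 (O): bond orders sum to 2 → 0 H
Lipinski HBD = 2.
Acceptors: N atoms = 2, O atoms = 3 → HBA = 5.

2, 5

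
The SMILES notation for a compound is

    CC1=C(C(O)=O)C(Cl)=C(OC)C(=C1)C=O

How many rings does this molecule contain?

In SMILES, each pair of matching ring-closure digits denotes one ring-closing bond; the number of such bonds equals the number of independent rings.
Ring-closure bonds here: 1.

1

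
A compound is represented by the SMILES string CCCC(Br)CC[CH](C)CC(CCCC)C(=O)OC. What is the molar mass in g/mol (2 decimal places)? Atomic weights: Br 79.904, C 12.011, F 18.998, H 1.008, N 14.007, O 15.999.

First, the molecular formula is C16H31BrO2 (counting implicit H from valence).
  Br: 1 × 79.904 = 79.904
  C: 16 × 12.011 = 192.176
  H: 31 × 1.008 = 31.248
  O: 2 × 15.999 = 31.998
Sum: 1×79.904 + 16×12.011 + 31×1.008 + 2×15.999 = 335.326 → 335.33 g/mol.

335.33 g/mol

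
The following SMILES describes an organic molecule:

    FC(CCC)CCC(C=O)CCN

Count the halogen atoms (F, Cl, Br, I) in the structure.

Halogen atoms appear at heavy-atom position 1 (1×F).
Other groups present: 1 aldehyde, 1 primary amine.
Halogen count: 1.

1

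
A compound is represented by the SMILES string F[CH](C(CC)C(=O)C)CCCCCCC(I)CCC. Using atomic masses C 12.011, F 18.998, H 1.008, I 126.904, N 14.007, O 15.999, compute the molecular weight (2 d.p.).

384.32 g/mol

First, the molecular formula is C16H30FIO (counting implicit H from valence).
  C: 16 × 12.011 = 192.176
  F: 1 × 18.998 = 18.998
  H: 30 × 1.008 = 30.240
  I: 1 × 126.904 = 126.904
  O: 1 × 15.999 = 15.999
Sum: 16×12.011 + 1×18.998 + 30×1.008 + 1×126.904 + 1×15.999 = 384.317 → 384.32 g/mol.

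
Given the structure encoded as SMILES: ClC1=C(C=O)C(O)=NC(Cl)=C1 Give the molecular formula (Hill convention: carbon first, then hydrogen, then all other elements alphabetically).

Walk through each heavy atom and fill implicit hydrogens from standard valence (C 4, N 3, O 2, S 2, halogen 1):
  atom 1: Cl (halogen, monovalent) → 0 H
  atom 2: C, bond orders sum to 4 (valence 4) → 0 H
  atom 3: C, bond orders sum to 4 (valence 4) → 0 H
  atom 4: C, bond orders sum to 3 (valence 4) → 1 H
  atom 5: O, bond orders sum to 2 (valence 2) → 0 H
  atom 6: C, bond orders sum to 4 (valence 4) → 0 H
  atom 7: O, bond orders sum to 1 (valence 2) → 1 H
  atom 8: N, bond orders sum to 3 (valence 3) → 0 H
  atom 9: C, bond orders sum to 4 (valence 4) → 0 H
  atom 10: Cl (halogen, monovalent) → 0 H
  atom 11: C, bond orders sum to 3 (valence 4) → 1 H
Totals → C:6, H:3, Cl:2, N:1, O:2.
In Hill order: C6H3Cl2NO2.

C6H3Cl2NO2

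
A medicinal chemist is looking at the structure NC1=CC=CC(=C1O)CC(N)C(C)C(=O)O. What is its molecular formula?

C11H16N2O3

Walk through each heavy atom and fill implicit hydrogens from standard valence (C 4, N 3, O 2, S 2, halogen 1):
  atom 1: N, bond orders sum to 1 (valence 3) → 2 H
  atom 2: C, bond orders sum to 4 (valence 4) → 0 H
  atom 3: C, bond orders sum to 3 (valence 4) → 1 H
  atom 4: C, bond orders sum to 3 (valence 4) → 1 H
  atom 5: C, bond orders sum to 3 (valence 4) → 1 H
  atom 6: C, bond orders sum to 4 (valence 4) → 0 H
  atom 7: C, bond orders sum to 4 (valence 4) → 0 H
  atom 8: O, bond orders sum to 1 (valence 2) → 1 H
  atom 9: C, bond orders sum to 2 (valence 4) → 2 H
  atom 10: C, bond orders sum to 3 (valence 4) → 1 H
  atom 11: N, bond orders sum to 1 (valence 3) → 2 H
  atom 12: C, bond orders sum to 3 (valence 4) → 1 H
  atom 13: C, bond orders sum to 1 (valence 4) → 3 H
  atom 14: C, bond orders sum to 4 (valence 4) → 0 H
  atom 15: O, bond orders sum to 2 (valence 2) → 0 H
  atom 16: O, bond orders sum to 1 (valence 2) → 1 H
Totals → C:11, H:16, N:2, O:3.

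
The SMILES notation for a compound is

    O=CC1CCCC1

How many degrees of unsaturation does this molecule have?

2

Degree of unsaturation = (number of rings) + (number of π bonds).
Ring closures in the SMILES: 1.
π bonds: 1 double bond (each 1 DoU) → 1 DoU from unsaturation.
Total DoU = 1 + 1 = 2.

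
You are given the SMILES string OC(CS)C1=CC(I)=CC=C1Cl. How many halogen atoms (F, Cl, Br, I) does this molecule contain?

Halogen atoms appear at heavy-atom positions 8, 12 (1×Cl, 1×I).
Other groups present: 1 hydroxyl, 1 thiol.
Halogen count: 2.

2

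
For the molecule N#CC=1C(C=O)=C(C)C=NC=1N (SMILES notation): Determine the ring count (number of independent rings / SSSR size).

In SMILES, each pair of matching ring-closure digits denotes one ring-closing bond; the number of such bonds equals the number of independent rings.
Ring-closure bonds here: 1.

1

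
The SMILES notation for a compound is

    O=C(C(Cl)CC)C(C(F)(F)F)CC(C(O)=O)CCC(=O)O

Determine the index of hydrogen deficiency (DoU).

Molecular formula: C12H16ClF3O5.
DoU = (2C + 2 + N − H − X) / 2, where X is the halogen count and O/S are ignored.
    = (2·12 + 2 + 0 − 16 − 4) / 2 = 6 / 2 = 3.

3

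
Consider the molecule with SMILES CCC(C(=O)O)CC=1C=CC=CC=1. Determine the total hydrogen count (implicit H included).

Walk through each heavy atom and fill implicit hydrogens from standard valence (C 4, N 3, O 2, S 2, halogen 1):
  atom 1: C, bond orders sum to 1 (valence 4) → 3 H
  atom 2: C, bond orders sum to 2 (valence 4) → 2 H
  atom 3: C, bond orders sum to 3 (valence 4) → 1 H
  atom 4: C, bond orders sum to 4 (valence 4) → 0 H
  atom 5: O, bond orders sum to 2 (valence 2) → 0 H
  atom 6: O, bond orders sum to 1 (valence 2) → 1 H
  atom 7: C, bond orders sum to 2 (valence 4) → 2 H
  atom 8: C, bond orders sum to 4 (valence 4) → 0 H
  atom 9: C, bond orders sum to 3 (valence 4) → 1 H
  atom 10: C, bond orders sum to 3 (valence 4) → 1 H
  atom 11: C, bond orders sum to 3 (valence 4) → 1 H
  atom 12: C, bond orders sum to 3 (valence 4) → 1 H
  atom 13: C, bond orders sum to 3 (valence 4) → 1 H
Total hydrogens: 14.

14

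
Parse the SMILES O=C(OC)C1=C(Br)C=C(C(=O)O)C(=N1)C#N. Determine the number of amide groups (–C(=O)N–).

0

Scan the SMILES for the amide motif — none present.
Groups that are present: 1 carboxylic acid, 1 ester, 1 nitrile.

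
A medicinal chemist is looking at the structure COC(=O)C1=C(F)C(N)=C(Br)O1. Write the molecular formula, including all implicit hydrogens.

C6H5BrFNO3

Walk through each heavy atom and fill implicit hydrogens from standard valence (C 4, N 3, O 2, S 2, halogen 1):
  atom 1: C, bond orders sum to 1 (valence 4) → 3 H
  atom 2: O, bond orders sum to 2 (valence 2) → 0 H
  atom 3: C, bond orders sum to 4 (valence 4) → 0 H
  atom 4: O, bond orders sum to 2 (valence 2) → 0 H
  atom 5: C, bond orders sum to 4 (valence 4) → 0 H
  atom 6: C, bond orders sum to 4 (valence 4) → 0 H
  atom 7: F (halogen, monovalent) → 0 H
  atom 8: C, bond orders sum to 4 (valence 4) → 0 H
  atom 9: N, bond orders sum to 1 (valence 3) → 2 H
  atom 10: C, bond orders sum to 4 (valence 4) → 0 H
  atom 11: Br (halogen, monovalent) → 0 H
  atom 12: O, bond orders sum to 2 (valence 2) → 0 H
Totals → C:6, H:5, Br:1, F:1, N:1, O:3.
In Hill order: C6H5BrFNO3.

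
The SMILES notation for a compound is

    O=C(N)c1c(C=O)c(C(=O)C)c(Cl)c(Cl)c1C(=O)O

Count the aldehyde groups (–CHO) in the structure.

1

The aldehyde motif appears at heavy-atom position 6 in the SMILES.
Other groups present: 1 amide, 1 carboxylic acid, 1 ketone.
Aldehyde count: 1.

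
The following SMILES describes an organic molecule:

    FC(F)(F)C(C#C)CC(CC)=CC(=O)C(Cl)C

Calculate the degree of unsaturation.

Molecular formula: C12H14ClF3O.
DoU = (2C + 2 + N − H − X) / 2, where X is the halogen count and O/S are ignored.
    = (2·12 + 2 + 0 − 14 − 4) / 2 = 8 / 2 = 4.

4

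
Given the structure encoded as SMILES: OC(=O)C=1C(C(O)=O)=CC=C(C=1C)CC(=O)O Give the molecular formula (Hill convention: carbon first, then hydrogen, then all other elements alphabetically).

Walk through each heavy atom and fill implicit hydrogens from standard valence (C 4, N 3, O 2, S 2, halogen 1):
  atom 1: O, bond orders sum to 1 (valence 2) → 1 H
  atom 2: C, bond orders sum to 4 (valence 4) → 0 H
  atom 3: O, bond orders sum to 2 (valence 2) → 0 H
  atom 4: C, bond orders sum to 4 (valence 4) → 0 H
  atom 5: C, bond orders sum to 4 (valence 4) → 0 H
  atom 6: C, bond orders sum to 4 (valence 4) → 0 H
  atom 7: O, bond orders sum to 1 (valence 2) → 1 H
  atom 8: O, bond orders sum to 2 (valence 2) → 0 H
  atom 9: C, bond orders sum to 3 (valence 4) → 1 H
  atom 10: C, bond orders sum to 3 (valence 4) → 1 H
  atom 11: C, bond orders sum to 4 (valence 4) → 0 H
  atom 12: C, bond orders sum to 4 (valence 4) → 0 H
  atom 13: C, bond orders sum to 1 (valence 4) → 3 H
  atom 14: C, bond orders sum to 2 (valence 4) → 2 H
  atom 15: C, bond orders sum to 4 (valence 4) → 0 H
  atom 16: O, bond orders sum to 2 (valence 2) → 0 H
  atom 17: O, bond orders sum to 1 (valence 2) → 1 H
Totals → C:11, H:10, O:6.

C11H10O6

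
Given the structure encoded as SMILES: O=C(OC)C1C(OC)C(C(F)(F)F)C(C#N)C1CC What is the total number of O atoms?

3

Scan the SMILES for O atoms (remember two-letter symbols like Cl and Br are single atoms).
Oxygen count: 3.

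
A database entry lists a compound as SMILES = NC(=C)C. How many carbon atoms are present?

Count every carbon token in the SMILES (each C, including those in ring-closure positions and inside branches).
Carbon count: 3.

3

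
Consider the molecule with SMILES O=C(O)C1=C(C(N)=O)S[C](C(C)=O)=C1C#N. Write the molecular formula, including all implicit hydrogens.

C9H6N2O4S

Walk through each heavy atom and fill implicit hydrogens from standard valence (C 4, N 3, O 2, S 2, halogen 1):
  atom 1: O, bond orders sum to 2 (valence 2) → 0 H
  atom 2: C, bond orders sum to 4 (valence 4) → 0 H
  atom 3: O, bond orders sum to 1 (valence 2) → 1 H
  atom 4: C, bond orders sum to 4 (valence 4) → 0 H
  atom 5: C, bond orders sum to 4 (valence 4) → 0 H
  atom 6: C, bond orders sum to 4 (valence 4) → 0 H
  atom 7: N, bond orders sum to 1 (valence 3) → 2 H
  atom 8: O, bond orders sum to 2 (valence 2) → 0 H
  atom 9: S, bond orders sum to 2 (valence 2) → 0 H
  atom 10: C with explicit H count 0
  atom 11: C, bond orders sum to 4 (valence 4) → 0 H
  atom 12: C, bond orders sum to 1 (valence 4) → 3 H
  atom 13: O, bond orders sum to 2 (valence 2) → 0 H
  atom 14: C, bond orders sum to 4 (valence 4) → 0 H
  atom 15: C, bond orders sum to 4 (valence 4) → 0 H
  atom 16: N, bond orders sum to 3 (valence 3) → 0 H
Totals → C:9, H:6, N:2, O:4, S:1.
In Hill order: C9H6N2O4S.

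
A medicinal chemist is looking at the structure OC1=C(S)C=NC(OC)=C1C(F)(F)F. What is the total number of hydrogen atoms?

Walk through each heavy atom and fill implicit hydrogens from standard valence (C 4, N 3, O 2, S 2, halogen 1):
  atom 1: O, bond orders sum to 1 (valence 2) → 1 H
  atom 2: C, bond orders sum to 4 (valence 4) → 0 H
  atom 3: C, bond orders sum to 4 (valence 4) → 0 H
  atom 4: S, bond orders sum to 1 (valence 2) → 1 H
  atom 5: C, bond orders sum to 3 (valence 4) → 1 H
  atom 6: N, bond orders sum to 3 (valence 3) → 0 H
  atom 7: C, bond orders sum to 4 (valence 4) → 0 H
  atom 8: O, bond orders sum to 2 (valence 2) → 0 H
  atom 9: C, bond orders sum to 1 (valence 4) → 3 H
  atom 10: C, bond orders sum to 4 (valence 4) → 0 H
  atom 11: C, bond orders sum to 4 (valence 4) → 0 H
  atom 12: F (halogen, monovalent) → 0 H
  atom 13: F (halogen, monovalent) → 0 H
  atom 14: F (halogen, monovalent) → 0 H
Total hydrogens: 6.

6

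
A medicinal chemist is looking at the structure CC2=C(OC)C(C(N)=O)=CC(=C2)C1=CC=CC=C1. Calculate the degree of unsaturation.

Degree of unsaturation = (number of rings) + (number of π bonds).
Ring closures in the SMILES: 2.
π bonds: 7 double bonds (each 1 DoU) → 7 DoU from unsaturation.
Total DoU = 2 + 7 = 9.

9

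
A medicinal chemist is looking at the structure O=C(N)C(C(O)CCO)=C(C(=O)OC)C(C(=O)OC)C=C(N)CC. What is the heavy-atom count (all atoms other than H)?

24

Every atom symbol written in the SMILES (organic subset) is one heavy atom; implicit H are not written.
Heavy atoms by element → C:15, N:2, O:7.
Total: 24.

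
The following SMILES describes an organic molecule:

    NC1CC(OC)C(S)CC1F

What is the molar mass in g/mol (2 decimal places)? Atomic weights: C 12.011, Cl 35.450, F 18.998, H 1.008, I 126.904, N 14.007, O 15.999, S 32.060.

First, the molecular formula is C7H14FNOS (counting implicit H from valence).
  C: 7 × 12.011 = 84.077
  F: 1 × 18.998 = 18.998
  H: 14 × 1.008 = 14.112
  N: 1 × 14.007 = 14.007
  O: 1 × 15.999 = 15.999
  S: 1 × 32.060 = 32.060
Sum: 7×12.011 + 1×18.998 + 14×1.008 + 1×14.007 + 1×15.999 + 1×32.060 = 179.253 → 179.25 g/mol.

179.25 g/mol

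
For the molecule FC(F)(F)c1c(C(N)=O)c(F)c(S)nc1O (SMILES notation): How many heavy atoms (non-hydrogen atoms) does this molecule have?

16

Every atom symbol written in the SMILES (organic subset) is one heavy atom; implicit H are not written.
Heavy atoms by element → C:7, F:4, N:2, O:2, S:1.
Total: 16.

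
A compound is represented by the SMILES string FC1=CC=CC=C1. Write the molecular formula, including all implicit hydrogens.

Walk through each heavy atom and fill implicit hydrogens from standard valence (C 4, N 3, O 2, S 2, halogen 1):
  atom 1: F (halogen, monovalent) → 0 H
  atom 2: C, bond orders sum to 4 (valence 4) → 0 H
  atom 3: C, bond orders sum to 3 (valence 4) → 1 H
  atom 4: C, bond orders sum to 3 (valence 4) → 1 H
  atom 5: C, bond orders sum to 3 (valence 4) → 1 H
  atom 6: C, bond orders sum to 3 (valence 4) → 1 H
  atom 7: C, bond orders sum to 3 (valence 4) → 1 H
Totals → C:6, H:5, F:1.
In Hill order: C6H5F.

C6H5F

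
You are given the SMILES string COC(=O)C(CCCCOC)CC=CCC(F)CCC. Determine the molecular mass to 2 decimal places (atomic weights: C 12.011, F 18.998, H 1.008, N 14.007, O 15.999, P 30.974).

First, the molecular formula is C16H29FO3 (counting implicit H from valence).
  C: 16 × 12.011 = 192.176
  F: 1 × 18.998 = 18.998
  H: 29 × 1.008 = 29.232
  O: 3 × 15.999 = 47.997
Sum: 16×12.011 + 1×18.998 + 29×1.008 + 3×15.999 = 288.403 → 288.40 g/mol.

288.40 g/mol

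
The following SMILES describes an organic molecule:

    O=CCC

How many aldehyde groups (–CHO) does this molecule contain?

The aldehyde motif appears at heavy-atom position 2 in the SMILES.
Aldehyde count: 1.

1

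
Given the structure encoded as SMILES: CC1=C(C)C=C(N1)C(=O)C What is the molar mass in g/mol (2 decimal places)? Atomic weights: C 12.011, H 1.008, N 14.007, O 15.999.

First, the molecular formula is C8H11NO (counting implicit H from valence).
  C: 8 × 12.011 = 96.088
  H: 11 × 1.008 = 11.088
  N: 1 × 14.007 = 14.007
  O: 1 × 15.999 = 15.999
Sum: 8×12.011 + 11×1.008 + 1×14.007 + 1×15.999 = 137.182 → 137.18 g/mol.

137.18 g/mol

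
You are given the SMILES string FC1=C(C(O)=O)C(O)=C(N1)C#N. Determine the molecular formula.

Walk through each heavy atom and fill implicit hydrogens from standard valence (C 4, N 3, O 2, S 2, halogen 1):
  atom 1: F (halogen, monovalent) → 0 H
  atom 2: C, bond orders sum to 4 (valence 4) → 0 H
  atom 3: C, bond orders sum to 4 (valence 4) → 0 H
  atom 4: C, bond orders sum to 4 (valence 4) → 0 H
  atom 5: O, bond orders sum to 1 (valence 2) → 1 H
  atom 6: O, bond orders sum to 2 (valence 2) → 0 H
  atom 7: C, bond orders sum to 4 (valence 4) → 0 H
  atom 8: O, bond orders sum to 1 (valence 2) → 1 H
  atom 9: C, bond orders sum to 4 (valence 4) → 0 H
  atom 10: N, bond orders sum to 2 (valence 3) → 1 H
  atom 11: C, bond orders sum to 4 (valence 4) → 0 H
  atom 12: N, bond orders sum to 3 (valence 3) → 0 H
Totals → C:6, H:3, F:1, N:2, O:3.

C6H3FN2O3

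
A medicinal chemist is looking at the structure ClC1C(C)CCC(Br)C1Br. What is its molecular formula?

C7H11Br2Cl

Walk through each heavy atom and fill implicit hydrogens from standard valence (C 4, N 3, O 2, S 2, halogen 1):
  atom 1: Cl (halogen, monovalent) → 0 H
  atom 2: C, bond orders sum to 3 (valence 4) → 1 H
  atom 3: C, bond orders sum to 3 (valence 4) → 1 H
  atom 4: C, bond orders sum to 1 (valence 4) → 3 H
  atom 5: C, bond orders sum to 2 (valence 4) → 2 H
  atom 6: C, bond orders sum to 2 (valence 4) → 2 H
  atom 7: C, bond orders sum to 3 (valence 4) → 1 H
  atom 8: Br (halogen, monovalent) → 0 H
  atom 9: C, bond orders sum to 3 (valence 4) → 1 H
  atom 10: Br (halogen, monovalent) → 0 H
Totals → C:7, H:11, Br:2, Cl:1.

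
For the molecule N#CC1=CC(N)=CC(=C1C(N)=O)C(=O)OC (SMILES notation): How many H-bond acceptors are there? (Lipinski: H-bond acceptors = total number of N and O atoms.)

6

N atoms: 3; O atoms: 3.
Lipinski HBA = 3 + 3 = 6.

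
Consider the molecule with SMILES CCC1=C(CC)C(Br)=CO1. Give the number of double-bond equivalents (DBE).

Degree of unsaturation = (number of rings) + (number of π bonds).
Ring closures in the SMILES: 1.
π bonds: 2 double bonds (each 1 DoU) → 2 DoU from unsaturation.
Total DoU = 1 + 2 = 3.

3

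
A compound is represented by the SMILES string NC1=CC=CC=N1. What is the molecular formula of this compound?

Walk through each heavy atom and fill implicit hydrogens from standard valence (C 4, N 3, O 2, S 2, halogen 1):
  atom 1: N, bond orders sum to 1 (valence 3) → 2 H
  atom 2: C, bond orders sum to 4 (valence 4) → 0 H
  atom 3: C, bond orders sum to 3 (valence 4) → 1 H
  atom 4: C, bond orders sum to 3 (valence 4) → 1 H
  atom 5: C, bond orders sum to 3 (valence 4) → 1 H
  atom 6: C, bond orders sum to 3 (valence 4) → 1 H
  atom 7: N, bond orders sum to 3 (valence 3) → 0 H
Totals → C:5, H:6, N:2.

C5H6N2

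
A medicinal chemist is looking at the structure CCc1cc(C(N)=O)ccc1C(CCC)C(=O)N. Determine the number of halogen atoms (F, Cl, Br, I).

0

Scan the SMILES for the halogen motif — none present.
Groups that are present: 2 amide.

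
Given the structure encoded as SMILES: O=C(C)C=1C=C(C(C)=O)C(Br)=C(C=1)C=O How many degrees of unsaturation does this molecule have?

Molecular formula: C11H9BrO3.
DoU = (2C + 2 + N − H − X) / 2, where X is the halogen count and O/S are ignored.
    = (2·11 + 2 + 0 − 9 − 1) / 2 = 14 / 2 = 7.

7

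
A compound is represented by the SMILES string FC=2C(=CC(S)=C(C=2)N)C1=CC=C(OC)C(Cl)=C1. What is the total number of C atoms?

Count every carbon token in the SMILES (each C, including those in ring-closure positions and inside branches).
Carbon count: 13.

13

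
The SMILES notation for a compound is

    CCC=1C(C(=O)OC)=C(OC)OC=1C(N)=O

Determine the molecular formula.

C10H13NO5

Walk through each heavy atom and fill implicit hydrogens from standard valence (C 4, N 3, O 2, S 2, halogen 1):
  atom 1: C, bond orders sum to 1 (valence 4) → 3 H
  atom 2: C, bond orders sum to 2 (valence 4) → 2 H
  atom 3: C, bond orders sum to 4 (valence 4) → 0 H
  atom 4: C, bond orders sum to 4 (valence 4) → 0 H
  atom 5: C, bond orders sum to 4 (valence 4) → 0 H
  atom 6: O, bond orders sum to 2 (valence 2) → 0 H
  atom 7: O, bond orders sum to 2 (valence 2) → 0 H
  atom 8: C, bond orders sum to 1 (valence 4) → 3 H
  atom 9: C, bond orders sum to 4 (valence 4) → 0 H
  atom 10: O, bond orders sum to 2 (valence 2) → 0 H
  atom 11: C, bond orders sum to 1 (valence 4) → 3 H
  atom 12: O, bond orders sum to 2 (valence 2) → 0 H
  atom 13: C, bond orders sum to 4 (valence 4) → 0 H
  atom 14: C, bond orders sum to 4 (valence 4) → 0 H
  atom 15: N, bond orders sum to 1 (valence 3) → 2 H
  atom 16: O, bond orders sum to 2 (valence 2) → 0 H
Totals → C:10, H:13, N:1, O:5.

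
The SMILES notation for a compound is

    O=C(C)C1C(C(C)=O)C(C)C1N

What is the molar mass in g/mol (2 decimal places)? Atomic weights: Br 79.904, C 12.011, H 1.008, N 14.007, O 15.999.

First, the molecular formula is C9H15NO2 (counting implicit H from valence).
  C: 9 × 12.011 = 108.099
  H: 15 × 1.008 = 15.120
  N: 1 × 14.007 = 14.007
  O: 2 × 15.999 = 31.998
Sum: 9×12.011 + 15×1.008 + 1×14.007 + 2×15.999 = 169.224 → 169.22 g/mol.

169.22 g/mol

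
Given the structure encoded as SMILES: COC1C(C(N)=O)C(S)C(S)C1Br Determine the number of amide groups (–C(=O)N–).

The amide motif appears at heavy-atom position 5 in the SMILES.
Other groups present: 1 ether, 2 thiol.
Amide count: 1.

1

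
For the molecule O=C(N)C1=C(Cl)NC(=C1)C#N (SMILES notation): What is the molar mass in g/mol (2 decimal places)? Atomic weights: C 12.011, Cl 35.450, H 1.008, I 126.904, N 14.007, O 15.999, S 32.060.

First, the molecular formula is C6H4ClN3O (counting implicit H from valence).
  C: 6 × 12.011 = 72.066
  Cl: 1 × 35.450 = 35.450
  H: 4 × 1.008 = 4.032
  N: 3 × 14.007 = 42.021
  O: 1 × 15.999 = 15.999
Sum: 6×12.011 + 1×35.450 + 4×1.008 + 3×14.007 + 1×15.999 = 169.568 → 169.57 g/mol.

169.57 g/mol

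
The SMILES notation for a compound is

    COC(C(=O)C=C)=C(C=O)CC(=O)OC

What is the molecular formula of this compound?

C10H12O5

Walk through each heavy atom and fill implicit hydrogens from standard valence (C 4, N 3, O 2, S 2, halogen 1):
  atom 1: C, bond orders sum to 1 (valence 4) → 3 H
  atom 2: O, bond orders sum to 2 (valence 2) → 0 H
  atom 3: C, bond orders sum to 4 (valence 4) → 0 H
  atom 4: C, bond orders sum to 4 (valence 4) → 0 H
  atom 5: O, bond orders sum to 2 (valence 2) → 0 H
  atom 6: C, bond orders sum to 3 (valence 4) → 1 H
  atom 7: C, bond orders sum to 2 (valence 4) → 2 H
  atom 8: C, bond orders sum to 4 (valence 4) → 0 H
  atom 9: C, bond orders sum to 3 (valence 4) → 1 H
  atom 10: O, bond orders sum to 2 (valence 2) → 0 H
  atom 11: C, bond orders sum to 2 (valence 4) → 2 H
  atom 12: C, bond orders sum to 4 (valence 4) → 0 H
  atom 13: O, bond orders sum to 2 (valence 2) → 0 H
  atom 14: O, bond orders sum to 2 (valence 2) → 0 H
  atom 15: C, bond orders sum to 1 (valence 4) → 3 H
Totals → C:10, H:12, O:5.
In Hill order: C10H12O5.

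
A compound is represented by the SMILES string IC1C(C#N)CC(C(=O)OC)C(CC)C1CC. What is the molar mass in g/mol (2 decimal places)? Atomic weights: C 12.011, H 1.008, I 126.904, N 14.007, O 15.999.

First, the molecular formula is C13H20INO2 (counting implicit H from valence).
  C: 13 × 12.011 = 156.143
  H: 20 × 1.008 = 20.160
  I: 1 × 126.904 = 126.904
  N: 1 × 14.007 = 14.007
  O: 2 × 15.999 = 31.998
Sum: 13×12.011 + 20×1.008 + 1×126.904 + 1×14.007 + 2×15.999 = 349.212 → 349.21 g/mol.

349.21 g/mol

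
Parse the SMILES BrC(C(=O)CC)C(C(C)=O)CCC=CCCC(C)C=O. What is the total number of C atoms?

16

Count every carbon token in the SMILES (each C, including those in ring-closure positions and inside branches).
Carbon count: 16.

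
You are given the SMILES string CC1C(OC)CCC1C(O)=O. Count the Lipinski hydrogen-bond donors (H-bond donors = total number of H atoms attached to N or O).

Donors: find every N or O and count the H atoms it carries.
  atom 4 (O): bond orders sum to 2 → 0 H
  atom 10 (O): bond orders sum to 1 → 1 H
  atom 11 (O): bond orders sum to 2 → 0 H
Lipinski HBD = 1.

1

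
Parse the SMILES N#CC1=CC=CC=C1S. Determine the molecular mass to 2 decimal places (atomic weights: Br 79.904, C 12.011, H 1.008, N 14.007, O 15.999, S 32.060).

135.18 g/mol

First, the molecular formula is C7H5NS (counting implicit H from valence).
  C: 7 × 12.011 = 84.077
  H: 5 × 1.008 = 5.040
  N: 1 × 14.007 = 14.007
  S: 1 × 32.060 = 32.060
Sum: 7×12.011 + 5×1.008 + 1×14.007 + 1×32.060 = 135.184 → 135.18 g/mol.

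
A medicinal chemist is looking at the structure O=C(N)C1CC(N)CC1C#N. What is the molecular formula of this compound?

Walk through each heavy atom and fill implicit hydrogens from standard valence (C 4, N 3, O 2, S 2, halogen 1):
  atom 1: O, bond orders sum to 2 (valence 2) → 0 H
  atom 2: C, bond orders sum to 4 (valence 4) → 0 H
  atom 3: N, bond orders sum to 1 (valence 3) → 2 H
  atom 4: C, bond orders sum to 3 (valence 4) → 1 H
  atom 5: C, bond orders sum to 2 (valence 4) → 2 H
  atom 6: C, bond orders sum to 3 (valence 4) → 1 H
  atom 7: N, bond orders sum to 1 (valence 3) → 2 H
  atom 8: C, bond orders sum to 2 (valence 4) → 2 H
  atom 9: C, bond orders sum to 3 (valence 4) → 1 H
  atom 10: C, bond orders sum to 4 (valence 4) → 0 H
  atom 11: N, bond orders sum to 3 (valence 3) → 0 H
Totals → C:7, H:11, N:3, O:1.
In Hill order: C7H11N3O.

C7H11N3O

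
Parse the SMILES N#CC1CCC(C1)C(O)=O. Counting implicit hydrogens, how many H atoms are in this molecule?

Walk through each heavy atom and fill implicit hydrogens from standard valence (C 4, N 3, O 2, S 2, halogen 1):
  atom 1: N, bond orders sum to 3 (valence 3) → 0 H
  atom 2: C, bond orders sum to 4 (valence 4) → 0 H
  atom 3: C, bond orders sum to 3 (valence 4) → 1 H
  atom 4: C, bond orders sum to 2 (valence 4) → 2 H
  atom 5: C, bond orders sum to 2 (valence 4) → 2 H
  atom 6: C, bond orders sum to 3 (valence 4) → 1 H
  atom 7: C, bond orders sum to 2 (valence 4) → 2 H
  atom 8: C, bond orders sum to 4 (valence 4) → 0 H
  atom 9: O, bond orders sum to 1 (valence 2) → 1 H
  atom 10: O, bond orders sum to 2 (valence 2) → 0 H
Total hydrogens: 9.

9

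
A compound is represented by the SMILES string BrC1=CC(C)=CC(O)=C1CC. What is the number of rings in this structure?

1

In SMILES, each pair of matching ring-closure digits denotes one ring-closing bond; the number of such bonds equals the number of independent rings.
Ring-closure bonds here: 1.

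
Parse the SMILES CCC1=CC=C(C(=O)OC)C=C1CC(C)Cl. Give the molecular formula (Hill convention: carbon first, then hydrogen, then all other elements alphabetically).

C13H17ClO2

Walk through each heavy atom and fill implicit hydrogens from standard valence (C 4, N 3, O 2, S 2, halogen 1):
  atom 1: C, bond orders sum to 1 (valence 4) → 3 H
  atom 2: C, bond orders sum to 2 (valence 4) → 2 H
  atom 3: C, bond orders sum to 4 (valence 4) → 0 H
  atom 4: C, bond orders sum to 3 (valence 4) → 1 H
  atom 5: C, bond orders sum to 3 (valence 4) → 1 H
  atom 6: C, bond orders sum to 4 (valence 4) → 0 H
  atom 7: C, bond orders sum to 4 (valence 4) → 0 H
  atom 8: O, bond orders sum to 2 (valence 2) → 0 H
  atom 9: O, bond orders sum to 2 (valence 2) → 0 H
  atom 10: C, bond orders sum to 1 (valence 4) → 3 H
  atom 11: C, bond orders sum to 3 (valence 4) → 1 H
  atom 12: C, bond orders sum to 4 (valence 4) → 0 H
  atom 13: C, bond orders sum to 2 (valence 4) → 2 H
  atom 14: C, bond orders sum to 3 (valence 4) → 1 H
  atom 15: C, bond orders sum to 1 (valence 4) → 3 H
  atom 16: Cl (halogen, monovalent) → 0 H
Totals → C:13, H:17, Cl:1, O:2.
In Hill order: C13H17ClO2.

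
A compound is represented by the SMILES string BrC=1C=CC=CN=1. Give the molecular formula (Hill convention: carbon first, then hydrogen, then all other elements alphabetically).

C5H4BrN

Walk through each heavy atom and fill implicit hydrogens from standard valence (C 4, N 3, O 2, S 2, halogen 1):
  atom 1: Br (halogen, monovalent) → 0 H
  atom 2: C, bond orders sum to 4 (valence 4) → 0 H
  atom 3: C, bond orders sum to 3 (valence 4) → 1 H
  atom 4: C, bond orders sum to 3 (valence 4) → 1 H
  atom 5: C, bond orders sum to 3 (valence 4) → 1 H
  atom 6: C, bond orders sum to 3 (valence 4) → 1 H
  atom 7: N, bond orders sum to 3 (valence 3) → 0 H
Totals → C:5, H:4, Br:1, N:1.
In Hill order: C5H4BrN.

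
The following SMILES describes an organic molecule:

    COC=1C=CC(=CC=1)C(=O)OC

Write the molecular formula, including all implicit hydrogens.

Walk through each heavy atom and fill implicit hydrogens from standard valence (C 4, N 3, O 2, S 2, halogen 1):
  atom 1: C, bond orders sum to 1 (valence 4) → 3 H
  atom 2: O, bond orders sum to 2 (valence 2) → 0 H
  atom 3: C, bond orders sum to 4 (valence 4) → 0 H
  atom 4: C, bond orders sum to 3 (valence 4) → 1 H
  atom 5: C, bond orders sum to 3 (valence 4) → 1 H
  atom 6: C, bond orders sum to 4 (valence 4) → 0 H
  atom 7: C, bond orders sum to 3 (valence 4) → 1 H
  atom 8: C, bond orders sum to 3 (valence 4) → 1 H
  atom 9: C, bond orders sum to 4 (valence 4) → 0 H
  atom 10: O, bond orders sum to 2 (valence 2) → 0 H
  atom 11: O, bond orders sum to 2 (valence 2) → 0 H
  atom 12: C, bond orders sum to 1 (valence 4) → 3 H
Totals → C:9, H:10, O:3.
In Hill order: C9H10O3.

C9H10O3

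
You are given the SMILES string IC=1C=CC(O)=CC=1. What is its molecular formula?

C6H5IO

Walk through each heavy atom and fill implicit hydrogens from standard valence (C 4, N 3, O 2, S 2, halogen 1):
  atom 1: I (halogen, monovalent) → 0 H
  atom 2: C, bond orders sum to 4 (valence 4) → 0 H
  atom 3: C, bond orders sum to 3 (valence 4) → 1 H
  atom 4: C, bond orders sum to 3 (valence 4) → 1 H
  atom 5: C, bond orders sum to 4 (valence 4) → 0 H
  atom 6: O, bond orders sum to 1 (valence 2) → 1 H
  atom 7: C, bond orders sum to 3 (valence 4) → 1 H
  atom 8: C, bond orders sum to 3 (valence 4) → 1 H
Totals → C:6, H:5, I:1, O:1.
In Hill order: C6H5IO.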